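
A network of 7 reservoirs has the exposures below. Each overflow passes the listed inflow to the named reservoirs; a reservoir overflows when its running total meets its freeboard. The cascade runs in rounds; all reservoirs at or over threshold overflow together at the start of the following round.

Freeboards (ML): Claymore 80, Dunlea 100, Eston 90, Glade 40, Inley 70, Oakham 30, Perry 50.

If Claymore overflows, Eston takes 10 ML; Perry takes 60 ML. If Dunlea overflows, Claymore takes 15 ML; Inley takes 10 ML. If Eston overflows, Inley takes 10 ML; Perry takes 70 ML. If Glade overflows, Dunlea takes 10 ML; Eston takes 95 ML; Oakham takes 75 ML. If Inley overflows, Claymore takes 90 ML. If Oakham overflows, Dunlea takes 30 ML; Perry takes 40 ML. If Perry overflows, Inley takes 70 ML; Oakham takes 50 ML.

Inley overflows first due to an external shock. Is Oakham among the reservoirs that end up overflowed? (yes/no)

Round 1 — Inley overflows (initial).
  Claymore: +90 → 90 ≥ 80
Round 2 — Claymore overflows.
  Eston: +10 → 10 < 90
  Perry: +60 → 60 ≥ 50
Round 3 — Perry overflows.
  Oakham: +50 → 50 ≥ 30
Round 4 — Oakham overflows.
  Dunlea: +30 → 30 < 100
No further overflows.

yes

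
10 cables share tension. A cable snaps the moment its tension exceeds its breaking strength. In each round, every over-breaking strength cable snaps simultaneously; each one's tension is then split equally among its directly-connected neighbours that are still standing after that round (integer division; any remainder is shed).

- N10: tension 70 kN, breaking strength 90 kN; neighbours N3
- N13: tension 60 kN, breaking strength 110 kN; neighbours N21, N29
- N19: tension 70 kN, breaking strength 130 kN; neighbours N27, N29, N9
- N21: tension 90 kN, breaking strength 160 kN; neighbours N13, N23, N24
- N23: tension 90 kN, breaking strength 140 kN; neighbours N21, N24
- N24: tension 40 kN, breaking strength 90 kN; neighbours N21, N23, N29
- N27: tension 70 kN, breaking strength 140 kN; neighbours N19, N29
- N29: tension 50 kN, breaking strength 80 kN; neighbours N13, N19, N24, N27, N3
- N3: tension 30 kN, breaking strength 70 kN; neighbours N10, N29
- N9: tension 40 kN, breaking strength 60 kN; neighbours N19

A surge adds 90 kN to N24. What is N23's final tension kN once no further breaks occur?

133

Round 1 — N24 at 130 > 90. N24 snaps.
  N24 sheds 130 kN to N21, N23, N29: 43 each (1 lost).
    N21: 90+43 = 133 ≤ 160
    N23: 90+43 = 133 ≤ 140
    N29: 50+43 = 93 > 80
Round 2 — N29 snaps.
  N29 sheds 93 kN to N13, N19, N27, N3: 23 each (1 lost).
    N13: 60+23 = 83 ≤ 110
    N19: 70+23 = 93 ≤ 130
    N27: 70+23 = 93 ≤ 140
    N3: 30+23 = 53 ≤ 70
No further breaks.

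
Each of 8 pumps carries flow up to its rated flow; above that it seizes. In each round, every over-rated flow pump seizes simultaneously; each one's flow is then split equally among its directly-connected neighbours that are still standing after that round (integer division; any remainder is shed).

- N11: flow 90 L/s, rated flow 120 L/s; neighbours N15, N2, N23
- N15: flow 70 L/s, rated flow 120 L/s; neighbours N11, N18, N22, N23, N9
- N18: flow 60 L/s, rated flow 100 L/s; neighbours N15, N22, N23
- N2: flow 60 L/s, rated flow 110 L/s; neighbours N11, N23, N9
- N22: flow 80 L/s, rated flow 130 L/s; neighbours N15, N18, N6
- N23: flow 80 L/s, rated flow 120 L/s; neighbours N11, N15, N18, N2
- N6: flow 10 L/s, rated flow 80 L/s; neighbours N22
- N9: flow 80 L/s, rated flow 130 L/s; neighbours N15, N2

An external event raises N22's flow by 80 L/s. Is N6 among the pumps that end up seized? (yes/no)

no

Round 1 — N22 at 160 > 130. N22 seizes.
  N22 sheds 160 L/s to N15, N18, N6: 53 each (1 lost).
    N15: 70+53 = 123 > 120
    N18: 60+53 = 113 > 100
    N6: 10+53 = 63 ≤ 80
Round 2 — N15, N18 seize.
  N15 sheds 123 L/s to N11, N23, N9: 41 each.
    N11: 90+41 = 131 > 120
    N23: 80+41 = 121 > 120
    N9: 80+41 = 121 ≤ 130
  N18 sheds 113 L/s to N23: 113 each.
    N23: 121+113 = 234 > 120
Round 3 — N11, N23 seize.
  N11 sheds 131 L/s to N2: 131 each.
    N2: 60+131 = 191 > 110
  N23 sheds 234 L/s to N2: 234 each.
    N2: 191+234 = 425 > 110
Round 4 — N2 seizes.
  N2 sheds 425 L/s to N9: 425 each.
    N9: 121+425 = 546 > 130
Round 5 — N9 seizes.
  N9 sheds 546 L/s: no online neighbours, lost.
No further seizures.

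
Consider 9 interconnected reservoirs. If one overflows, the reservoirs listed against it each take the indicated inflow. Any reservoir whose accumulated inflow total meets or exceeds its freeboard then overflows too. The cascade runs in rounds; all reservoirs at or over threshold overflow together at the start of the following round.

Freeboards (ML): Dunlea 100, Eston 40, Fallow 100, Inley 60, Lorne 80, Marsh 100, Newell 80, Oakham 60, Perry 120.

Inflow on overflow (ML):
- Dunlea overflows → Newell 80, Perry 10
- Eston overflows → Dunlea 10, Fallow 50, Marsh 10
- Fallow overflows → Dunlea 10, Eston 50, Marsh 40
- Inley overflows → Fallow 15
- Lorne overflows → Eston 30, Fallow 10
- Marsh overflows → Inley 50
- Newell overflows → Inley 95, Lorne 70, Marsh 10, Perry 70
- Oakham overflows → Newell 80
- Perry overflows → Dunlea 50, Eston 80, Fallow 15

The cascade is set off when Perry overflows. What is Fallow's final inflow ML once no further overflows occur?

Round 1 — Perry overflows (initial).
  Dunlea: +50 → 50 < 100
  Eston: +80 → 80 ≥ 40
  Fallow: +15 → 15 < 100
Round 2 — Eston overflows.
  Dunlea: +10 → 60 < 100
  Fallow: +50 → 65 < 100
  Marsh: +10 → 10 < 100
No further overflows.

65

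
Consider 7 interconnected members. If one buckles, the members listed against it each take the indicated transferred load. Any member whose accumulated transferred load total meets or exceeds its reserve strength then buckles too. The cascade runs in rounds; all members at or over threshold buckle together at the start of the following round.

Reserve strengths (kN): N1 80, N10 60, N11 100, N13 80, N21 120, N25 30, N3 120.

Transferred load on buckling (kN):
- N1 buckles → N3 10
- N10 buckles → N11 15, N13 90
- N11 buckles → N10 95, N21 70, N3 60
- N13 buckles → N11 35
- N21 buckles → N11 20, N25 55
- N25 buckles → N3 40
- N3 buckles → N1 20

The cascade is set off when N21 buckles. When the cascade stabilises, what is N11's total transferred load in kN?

Round 1 — N21 buckles (initial).
  N11: +20 → 20 < 100
  N25: +55 → 55 ≥ 30
Round 2 — N25 buckles.
  N3: +40 → 40 < 120
No further bucklings.

20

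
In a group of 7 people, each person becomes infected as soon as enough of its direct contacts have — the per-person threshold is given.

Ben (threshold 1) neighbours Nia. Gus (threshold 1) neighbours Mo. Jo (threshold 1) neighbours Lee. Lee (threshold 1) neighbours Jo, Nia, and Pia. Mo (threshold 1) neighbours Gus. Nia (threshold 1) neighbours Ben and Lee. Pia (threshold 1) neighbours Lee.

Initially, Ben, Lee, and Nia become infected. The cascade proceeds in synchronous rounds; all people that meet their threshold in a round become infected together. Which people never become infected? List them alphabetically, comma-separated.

Gus, Mo

Round 1 — Ben, Lee, Nia become infected (initial).
Round 2 — checking thresholds:
  Jo: 1 of 1 neighbours ≥ 1, becomes infected.
  Pia: 1 of 1 neighbours ≥ 1, becomes infected.
Round 3 — no new infections; cascade stops.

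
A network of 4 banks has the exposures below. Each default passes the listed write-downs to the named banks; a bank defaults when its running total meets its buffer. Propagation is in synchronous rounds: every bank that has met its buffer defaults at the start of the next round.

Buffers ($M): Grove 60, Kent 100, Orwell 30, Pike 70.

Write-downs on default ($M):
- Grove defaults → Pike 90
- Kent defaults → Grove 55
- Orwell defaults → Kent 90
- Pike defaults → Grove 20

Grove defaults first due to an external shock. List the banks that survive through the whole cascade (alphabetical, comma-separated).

Round 1 — Grove defaults (initial).
  Pike: +90 → 90 ≥ 70
Round 2 — Pike defaults.
No further defaults.

Kent, Orwell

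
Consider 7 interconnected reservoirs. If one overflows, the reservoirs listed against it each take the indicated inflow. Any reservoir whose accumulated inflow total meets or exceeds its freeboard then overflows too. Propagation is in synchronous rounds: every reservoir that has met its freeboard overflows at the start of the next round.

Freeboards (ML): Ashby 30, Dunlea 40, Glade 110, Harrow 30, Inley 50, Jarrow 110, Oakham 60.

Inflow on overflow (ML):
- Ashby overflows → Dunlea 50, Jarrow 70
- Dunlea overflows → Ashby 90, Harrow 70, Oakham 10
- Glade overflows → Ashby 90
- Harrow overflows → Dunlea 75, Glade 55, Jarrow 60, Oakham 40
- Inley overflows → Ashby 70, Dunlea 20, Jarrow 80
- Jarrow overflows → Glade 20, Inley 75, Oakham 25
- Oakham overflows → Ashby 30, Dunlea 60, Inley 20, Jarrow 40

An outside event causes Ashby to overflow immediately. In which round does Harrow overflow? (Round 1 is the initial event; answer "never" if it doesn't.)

3

Round 1 — Ashby overflows (initial).
  Dunlea: +50 → 50 ≥ 40
  Jarrow: +70 → 70 < 110
Round 2 — Dunlea overflows.
  Harrow: +70 → 70 ≥ 30
  Oakham: +10 → 10 < 60
Round 3 — Harrow overflows.
  Glade: +55 → 55 < 110
  Jarrow: +60 → 130 ≥ 110
  Oakham: +40 → 50 < 60
Round 4 — Jarrow overflows.
  Glade: +20 → 75 < 110
  Inley: +75 → 75 ≥ 50
  Oakham: +25 → 75 ≥ 60
Round 5 — Inley, Oakham overflow.
No further overflows.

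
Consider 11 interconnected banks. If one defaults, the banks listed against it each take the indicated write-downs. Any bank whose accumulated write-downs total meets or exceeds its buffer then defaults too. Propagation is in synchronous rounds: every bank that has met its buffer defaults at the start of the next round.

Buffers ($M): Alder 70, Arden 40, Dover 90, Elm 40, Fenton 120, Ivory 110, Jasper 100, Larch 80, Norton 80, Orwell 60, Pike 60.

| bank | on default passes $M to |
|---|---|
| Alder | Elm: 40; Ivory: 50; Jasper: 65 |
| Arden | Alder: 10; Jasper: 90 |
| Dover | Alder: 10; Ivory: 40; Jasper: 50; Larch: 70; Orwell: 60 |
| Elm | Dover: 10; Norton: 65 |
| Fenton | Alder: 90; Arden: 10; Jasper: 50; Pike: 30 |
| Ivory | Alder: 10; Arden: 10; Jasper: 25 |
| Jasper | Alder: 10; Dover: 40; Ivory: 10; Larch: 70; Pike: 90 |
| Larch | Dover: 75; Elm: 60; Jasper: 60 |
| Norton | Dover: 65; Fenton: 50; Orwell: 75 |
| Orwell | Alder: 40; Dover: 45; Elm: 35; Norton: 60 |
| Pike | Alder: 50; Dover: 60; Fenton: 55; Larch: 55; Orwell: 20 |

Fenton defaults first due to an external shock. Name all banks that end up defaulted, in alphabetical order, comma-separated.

Alder, Dover, Elm, Fenton, Jasper, Larch, Norton, Orwell, Pike

Round 1 — Fenton defaults (initial).
  Alder: +90 → 90 ≥ 70
  Arden: +10 → 10 < 40
  Jasper: +50 → 50 < 100
  Pike: +30 → 30 < 60
Round 2 — Alder defaults.
  Elm: +40 → 40 ≥ 40
  Ivory: +50 → 50 < 110
  Jasper: +65 → 115 ≥ 100
Round 3 — Elm, Jasper default.
  Dover: +10+40 → 50 < 90
  Ivory: +10 → 60 < 110
  Larch: +70 → 70 < 80
  Norton: +65 → 65 < 80
  Pike: +90 → 120 ≥ 60
Round 4 — Pike defaults.
  Dover: +60 → 110 ≥ 90
  Larch: +55 → 125 ≥ 80
  Orwell: +20 → 20 < 60
Round 5 — Dover, Larch default.
  Ivory: +40 → 100 < 110
  Orwell: +60 → 80 ≥ 60
Round 6 — Orwell defaults.
  Norton: +60 → 125 ≥ 80
Round 7 — Norton defaults.
No further defaults.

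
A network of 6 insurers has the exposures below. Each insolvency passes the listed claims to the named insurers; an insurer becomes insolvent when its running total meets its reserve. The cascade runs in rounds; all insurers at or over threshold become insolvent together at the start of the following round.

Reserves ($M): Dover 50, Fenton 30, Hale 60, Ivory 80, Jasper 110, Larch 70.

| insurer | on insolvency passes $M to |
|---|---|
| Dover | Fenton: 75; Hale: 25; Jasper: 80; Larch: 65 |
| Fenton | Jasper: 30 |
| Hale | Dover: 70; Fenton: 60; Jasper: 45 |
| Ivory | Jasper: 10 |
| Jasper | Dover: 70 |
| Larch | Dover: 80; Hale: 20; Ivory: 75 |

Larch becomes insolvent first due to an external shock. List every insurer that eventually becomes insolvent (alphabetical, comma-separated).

Round 1 — Larch becomes insolvent (initial).
  Dover: +80 → 80 ≥ 50
  Hale: +20 → 20 < 60
  Ivory: +75 → 75 < 80
Round 2 — Dover becomes insolvent.
  Fenton: +75 → 75 ≥ 30
  Hale: +25 → 45 < 60
  Jasper: +80 → 80 < 110
Round 3 — Fenton becomes insolvent.
  Jasper: +30 → 110 ≥ 110
Round 4 — Jasper becomes insolvent.
No further insolvencies.

Dover, Fenton, Jasper, Larch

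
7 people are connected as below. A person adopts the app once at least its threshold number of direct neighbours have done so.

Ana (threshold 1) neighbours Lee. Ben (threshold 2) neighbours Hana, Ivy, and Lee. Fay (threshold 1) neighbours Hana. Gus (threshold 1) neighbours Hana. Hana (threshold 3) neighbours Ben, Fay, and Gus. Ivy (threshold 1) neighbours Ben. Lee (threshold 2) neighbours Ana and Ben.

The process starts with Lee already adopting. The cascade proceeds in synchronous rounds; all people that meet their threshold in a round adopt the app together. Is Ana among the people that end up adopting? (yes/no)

Round 1 — Lee adopts the app (initial).
Round 2 — checking thresholds:
  Ana: 1 of 1 neighbours ≥ 1, adopts the app.
  Ben: 1 of 3 neighbours < 2, holds.
Round 3 — no new adoptions; cascade stops.

yes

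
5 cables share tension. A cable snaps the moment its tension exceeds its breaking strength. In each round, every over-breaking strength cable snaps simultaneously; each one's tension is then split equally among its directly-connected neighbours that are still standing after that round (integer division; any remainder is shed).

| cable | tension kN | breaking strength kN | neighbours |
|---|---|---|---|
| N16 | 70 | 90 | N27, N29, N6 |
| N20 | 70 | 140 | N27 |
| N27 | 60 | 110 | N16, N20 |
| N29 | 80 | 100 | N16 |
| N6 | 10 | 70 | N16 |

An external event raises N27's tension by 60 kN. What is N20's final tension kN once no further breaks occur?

Round 1 — N27 at 120 > 110. N27 snaps.
  N27 sheds 120 kN to N16, N20: 60 each.
    N16: 70+60 = 130 > 90
    N20: 70+60 = 130 ≤ 140
Round 2 — N16 snaps.
  N16 sheds 130 kN to N29, N6: 65 each.
    N29: 80+65 = 145 > 100
    N6: 10+65 = 75 > 70
Round 3 — N29, N6 snap.
  N29 sheds 145 kN: no online neighbours, lost.
  N6 sheds 75 kN: no online neighbours, lost.
No further breaks.

130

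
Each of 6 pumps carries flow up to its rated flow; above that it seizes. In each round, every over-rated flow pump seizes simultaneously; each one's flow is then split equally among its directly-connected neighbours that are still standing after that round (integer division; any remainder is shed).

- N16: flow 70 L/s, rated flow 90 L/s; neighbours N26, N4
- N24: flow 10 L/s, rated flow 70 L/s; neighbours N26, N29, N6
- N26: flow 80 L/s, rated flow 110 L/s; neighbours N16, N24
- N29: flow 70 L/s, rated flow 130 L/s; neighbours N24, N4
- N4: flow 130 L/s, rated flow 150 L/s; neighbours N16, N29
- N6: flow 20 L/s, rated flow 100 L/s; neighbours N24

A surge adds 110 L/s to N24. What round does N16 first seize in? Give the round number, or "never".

Round 1 — N24 at 120 > 70. N24 seizes.
  N24 sheds 120 L/s to N26, N29, N6: 40 each.
    N26: 80+40 = 120 > 110
    N29: 70+40 = 110 ≤ 130
    N6: 20+40 = 60 ≤ 100
Round 2 — N26 seizes.
  N26 sheds 120 L/s to N16: 120 each.
    N16: 70+120 = 190 > 90
Round 3 — N16 seizes.
  N16 sheds 190 L/s to N4: 190 each.
    N4: 130+190 = 320 > 150
Round 4 — N4 seizes.
  N4 sheds 320 L/s to N29: 320 each.
    N29: 110+320 = 430 > 130
Round 5 — N29 seizes.
  N29 sheds 430 L/s: no online neighbours, lost.
No further seizures.

3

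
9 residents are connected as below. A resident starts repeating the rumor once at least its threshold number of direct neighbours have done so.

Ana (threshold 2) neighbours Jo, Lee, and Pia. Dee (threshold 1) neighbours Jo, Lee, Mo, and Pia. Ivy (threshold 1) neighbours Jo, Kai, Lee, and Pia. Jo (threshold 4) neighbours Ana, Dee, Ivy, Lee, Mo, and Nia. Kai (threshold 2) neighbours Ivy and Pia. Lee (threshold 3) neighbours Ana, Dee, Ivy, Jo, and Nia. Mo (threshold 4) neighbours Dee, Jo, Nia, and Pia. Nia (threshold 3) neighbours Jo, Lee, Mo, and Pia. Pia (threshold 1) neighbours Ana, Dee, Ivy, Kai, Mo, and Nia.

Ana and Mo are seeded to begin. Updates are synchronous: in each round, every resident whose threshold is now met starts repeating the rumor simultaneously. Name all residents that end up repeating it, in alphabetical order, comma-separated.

Ana, Dee, Ivy, Jo, Kai, Lee, Mo, Nia, Pia

Round 1 — Ana, Mo start repeating the rumor (initial).
Round 2 — checking thresholds:
  Dee: 1 of 4 neighbours ≥ 1, starts repeating the rumor.
  Jo: 2 of 6 neighbours < 4, holds.
  Lee: 1 of 5 neighbours < 3, holds.
  Nia: 1 of 4 neighbours < 3, holds.
  Pia: 2 of 6 neighbours ≥ 1, starts repeating the rumor.
Round 3 — checking thresholds:
  Ivy: 1 of 4 neighbours ≥ 1, starts repeating the rumor.
  Jo: 3 of 6 neighbours < 4, holds.
  Kai: 1 of 2 neighbours < 2, holds.
  Lee: 2 of 5 neighbours < 3, holds.
  Nia: 2 of 4 neighbours < 3, holds.
Round 4 — checking thresholds:
  Jo: 4 of 6 neighbours ≥ 4, starts repeating the rumor.
  Kai: 2 of 2 neighbours ≥ 2, starts repeating the rumor.
  Lee: 3 of 5 neighbours ≥ 3, starts repeating the rumor.
  Nia: 2 of 4 neighbours < 3, holds.
Round 5 — checking thresholds:
  Nia: 4 of 4 neighbours ≥ 3, starts repeating the rumor.
Round 6 — no new spreads; cascade stops.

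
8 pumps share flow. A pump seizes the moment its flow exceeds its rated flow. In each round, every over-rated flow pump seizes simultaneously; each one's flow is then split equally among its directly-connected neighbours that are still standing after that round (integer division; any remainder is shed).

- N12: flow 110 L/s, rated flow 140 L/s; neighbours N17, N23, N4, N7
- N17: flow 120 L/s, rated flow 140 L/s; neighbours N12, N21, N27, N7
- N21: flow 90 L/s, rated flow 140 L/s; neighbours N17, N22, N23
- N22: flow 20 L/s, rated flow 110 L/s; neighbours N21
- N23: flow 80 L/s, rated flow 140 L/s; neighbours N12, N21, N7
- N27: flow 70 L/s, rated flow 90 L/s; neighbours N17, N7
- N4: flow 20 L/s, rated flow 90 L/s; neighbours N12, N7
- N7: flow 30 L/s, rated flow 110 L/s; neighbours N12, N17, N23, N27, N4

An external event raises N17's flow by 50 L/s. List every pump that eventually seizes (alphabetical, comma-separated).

Round 1 — N17 at 170 > 140. N17 seizes.
  N17 sheds 170 L/s to N12, N21, N27, N7: 42 each (2 lost).
    N12: 110+42 = 152 > 140
    N21: 90+42 = 132 ≤ 140
    N27: 70+42 = 112 > 90
    N7: 30+42 = 72 ≤ 110
Round 2 — N12, N27 seize.
  N12 sheds 152 L/s to N23, N4, N7: 50 each (2 lost).
    N23: 80+50 = 130 ≤ 140
    N4: 20+50 = 70 ≤ 90
    N7: 72+50 = 122 > 110
  N27 sheds 112 L/s to N7: 112 each.
    N7: 122+112 = 234 > 110
Round 3 — N7 seizes.
  N7 sheds 234 L/s to N23, N4: 117 each.
    N23: 130+117 = 247 > 140
    N4: 70+117 = 187 > 90
Round 4 — N23, N4 seize.
  N23 sheds 247 L/s to N21: 247 each.
    N21: 132+247 = 379 > 140
  N4 sheds 187 L/s: no online neighbours, lost.
Round 5 — N21 seizes.
  N21 sheds 379 L/s to N22: 379 each.
    N22: 20+379 = 399 > 110
Round 6 — N22 seizes.
  N22 sheds 399 L/s: no online neighbours, lost.
No further seizures.

N12, N17, N21, N22, N23, N27, N4, N7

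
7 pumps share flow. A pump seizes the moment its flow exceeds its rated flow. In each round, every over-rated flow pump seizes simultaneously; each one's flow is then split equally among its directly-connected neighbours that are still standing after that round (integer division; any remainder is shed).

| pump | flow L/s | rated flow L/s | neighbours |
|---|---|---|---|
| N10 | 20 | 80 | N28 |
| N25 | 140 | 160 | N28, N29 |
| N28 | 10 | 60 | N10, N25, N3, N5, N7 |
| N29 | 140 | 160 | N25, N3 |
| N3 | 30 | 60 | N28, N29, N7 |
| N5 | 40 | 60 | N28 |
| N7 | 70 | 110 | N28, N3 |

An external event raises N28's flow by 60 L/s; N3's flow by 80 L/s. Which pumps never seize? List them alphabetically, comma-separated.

N10, N5

Round 1 — N28 at 70 > 60; N3 at 110 > 60. N28, N3 seize.
  N28 sheds 70 L/s to N10, N25, N5, N7: 17 each (2 lost).
    N10: 20+17 = 37 ≤ 80
    N25: 140+17 = 157 ≤ 160
    N5: 40+17 = 57 ≤ 60
    N7: 70+17 = 87 ≤ 110
  N3 sheds 110 L/s to N29, N7: 55 each.
    N29: 140+55 = 195 > 160
    N7: 87+55 = 142 > 110
Round 2 — N29, N7 seize.
  N29 sheds 195 L/s to N25: 195 each.
    N25: 157+195 = 352 > 160
  N7 sheds 142 L/s: no online neighbours, lost.
Round 3 — N25 seizes.
  N25 sheds 352 L/s: no online neighbours, lost.
No further seizures.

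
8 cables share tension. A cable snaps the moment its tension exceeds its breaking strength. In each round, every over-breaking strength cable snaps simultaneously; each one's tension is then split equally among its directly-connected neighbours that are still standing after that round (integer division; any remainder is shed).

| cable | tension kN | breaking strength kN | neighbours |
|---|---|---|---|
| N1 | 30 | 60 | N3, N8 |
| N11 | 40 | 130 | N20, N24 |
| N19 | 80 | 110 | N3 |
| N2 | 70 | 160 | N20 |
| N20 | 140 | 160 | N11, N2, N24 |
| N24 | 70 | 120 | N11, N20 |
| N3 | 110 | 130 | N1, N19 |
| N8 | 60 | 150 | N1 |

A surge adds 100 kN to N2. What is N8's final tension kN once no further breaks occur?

Round 1 — N2 at 170 > 160. N2 snaps.
  N2 sheds 170 kN to N20: 170 each.
    N20: 140+170 = 310 > 160
Round 2 — N20 snaps.
  N20 sheds 310 kN to N11, N24: 155 each.
    N11: 40+155 = 195 > 130
    N24: 70+155 = 225 > 120
Round 3 — N11, N24 snap.
  N11 sheds 195 kN: no online neighbours, lost.
  N24 sheds 225 kN: no online neighbours, lost.
No further breaks.

60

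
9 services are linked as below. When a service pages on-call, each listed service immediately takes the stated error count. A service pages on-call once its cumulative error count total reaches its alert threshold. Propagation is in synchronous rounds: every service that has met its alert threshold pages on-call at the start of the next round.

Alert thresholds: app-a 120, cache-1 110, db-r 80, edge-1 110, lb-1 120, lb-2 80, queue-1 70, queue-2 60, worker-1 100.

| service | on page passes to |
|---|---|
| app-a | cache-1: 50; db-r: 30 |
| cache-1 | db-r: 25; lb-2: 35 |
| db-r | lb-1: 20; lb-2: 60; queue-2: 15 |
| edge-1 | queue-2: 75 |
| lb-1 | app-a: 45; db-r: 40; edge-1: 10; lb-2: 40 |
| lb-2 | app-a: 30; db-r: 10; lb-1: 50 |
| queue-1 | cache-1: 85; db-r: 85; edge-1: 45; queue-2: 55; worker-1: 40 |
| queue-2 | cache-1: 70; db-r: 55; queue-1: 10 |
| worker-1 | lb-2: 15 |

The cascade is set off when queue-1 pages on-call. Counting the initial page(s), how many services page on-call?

Round 1 — queue-1 pages on-call (initial).
  cache-1: +85 → 85 < 110
  db-r: +85 → 85 ≥ 80
  edge-1: +45 → 45 < 110
  queue-2: +55 → 55 < 60
  worker-1: +40 → 40 < 100
Round 2 — db-r pages on-call.
  lb-1: +20 → 20 < 120
  lb-2: +60 → 60 < 80
  queue-2: +15 → 70 ≥ 60
Round 3 — queue-2 pages on-call.
  cache-1: +70 → 155 ≥ 110
Round 4 — cache-1 pages on-call.
  lb-2: +35 → 95 ≥ 80
Round 5 — lb-2 pages on-call.
  app-a: +30 → 30 < 120
  lb-1: +50 → 70 < 120
No further pages.

5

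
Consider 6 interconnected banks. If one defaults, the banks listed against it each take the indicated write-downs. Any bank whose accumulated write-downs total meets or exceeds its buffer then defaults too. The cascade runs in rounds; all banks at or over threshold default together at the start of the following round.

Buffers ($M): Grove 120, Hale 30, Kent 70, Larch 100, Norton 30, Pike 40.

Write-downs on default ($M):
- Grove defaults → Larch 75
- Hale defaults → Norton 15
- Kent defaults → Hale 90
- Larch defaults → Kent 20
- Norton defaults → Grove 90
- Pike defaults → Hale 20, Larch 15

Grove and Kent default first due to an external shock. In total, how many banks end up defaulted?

3

Round 1 — Grove, Kent default (initial).
  Hale: +90 → 90 ≥ 30
  Larch: +75 → 75 < 100
Round 2 — Hale defaults.
  Norton: +15 → 15 < 30
No further defaults.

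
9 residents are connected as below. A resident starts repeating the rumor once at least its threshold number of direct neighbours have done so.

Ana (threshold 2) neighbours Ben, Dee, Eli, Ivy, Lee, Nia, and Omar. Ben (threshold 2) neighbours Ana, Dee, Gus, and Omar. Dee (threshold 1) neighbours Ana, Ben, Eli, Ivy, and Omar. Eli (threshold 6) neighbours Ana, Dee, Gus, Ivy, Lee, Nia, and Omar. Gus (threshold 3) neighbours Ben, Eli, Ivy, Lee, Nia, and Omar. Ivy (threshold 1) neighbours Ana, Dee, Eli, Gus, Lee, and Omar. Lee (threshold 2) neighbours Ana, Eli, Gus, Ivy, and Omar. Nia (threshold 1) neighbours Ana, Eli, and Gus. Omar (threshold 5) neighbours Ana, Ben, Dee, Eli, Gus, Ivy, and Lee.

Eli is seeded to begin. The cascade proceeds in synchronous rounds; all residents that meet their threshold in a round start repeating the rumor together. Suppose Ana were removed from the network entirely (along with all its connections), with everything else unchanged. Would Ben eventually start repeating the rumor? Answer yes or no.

With Ana removed:
Round 1 — Eli starts repeating the rumor (initial).
Round 2 — checking thresholds:
  Dee: 1 of 4 neighbours ≥ 1, starts repeating the rumor.
  Gus: 1 of 6 neighbours < 3, below threshold.
  Ivy: 1 of 5 neighbours ≥ 1, starts repeating the rumor.
  Lee: 1 of 4 neighbours < 2, below threshold.
  Nia: 1 of 2 neighbours ≥ 1, starts repeating the rumor.
  Omar: 1 of 6 neighbours < 5, below threshold.
Round 3 — checking thresholds:
  Ben: 1 of 3 neighbours < 2, below threshold.
  Gus: 3 of 6 neighbours ≥ 3, starts repeating the rumor.
  Lee: 2 of 4 neighbours ≥ 2, starts repeating the rumor.
  Omar: 3 of 6 neighbours < 5, below threshold.
Round 4 — checking thresholds:
  Ben: 2 of 3 neighbours ≥ 2, starts repeating the rumor.
  Omar: 5 of 6 neighbours ≥ 5, starts repeating the rumor.
Round 5 — no new spreads; cascade stops.

yes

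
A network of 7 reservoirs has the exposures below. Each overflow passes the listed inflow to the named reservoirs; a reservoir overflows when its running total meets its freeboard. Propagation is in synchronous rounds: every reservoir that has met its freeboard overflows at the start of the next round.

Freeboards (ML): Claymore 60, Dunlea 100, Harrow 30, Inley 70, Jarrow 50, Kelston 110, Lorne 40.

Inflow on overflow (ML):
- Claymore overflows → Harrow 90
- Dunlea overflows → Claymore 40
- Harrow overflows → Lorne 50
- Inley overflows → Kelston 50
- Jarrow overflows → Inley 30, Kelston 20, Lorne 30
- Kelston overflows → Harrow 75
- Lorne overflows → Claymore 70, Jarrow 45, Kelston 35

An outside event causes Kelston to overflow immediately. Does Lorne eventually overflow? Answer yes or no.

Round 1 — Kelston overflows (initial).
  Harrow: +75 → 75 ≥ 30
Round 2 — Harrow overflows.
  Lorne: +50 → 50 ≥ 40
Round 3 — Lorne overflows.
  Claymore: +70 → 70 ≥ 60
  Jarrow: +45 → 45 < 50
Round 4 — Claymore overflows.
No further overflows.

yes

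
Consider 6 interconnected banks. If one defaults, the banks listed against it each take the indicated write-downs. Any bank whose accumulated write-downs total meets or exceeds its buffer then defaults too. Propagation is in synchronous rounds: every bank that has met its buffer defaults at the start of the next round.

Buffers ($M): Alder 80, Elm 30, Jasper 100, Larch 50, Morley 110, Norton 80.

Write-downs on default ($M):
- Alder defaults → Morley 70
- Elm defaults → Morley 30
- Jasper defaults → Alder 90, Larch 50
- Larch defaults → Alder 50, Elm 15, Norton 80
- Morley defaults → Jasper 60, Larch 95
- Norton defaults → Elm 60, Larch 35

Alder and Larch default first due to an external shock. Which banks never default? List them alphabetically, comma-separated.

Round 1 — Alder, Larch default (initial).
  Elm: +15 → 15 < 30
  Morley: +70 → 70 < 110
  Norton: +80 → 80 ≥ 80
Round 2 — Norton defaults.
  Elm: +60 → 75 ≥ 30
Round 3 — Elm defaults.
  Morley: +30 → 100 < 110
No further defaults.

Jasper, Morley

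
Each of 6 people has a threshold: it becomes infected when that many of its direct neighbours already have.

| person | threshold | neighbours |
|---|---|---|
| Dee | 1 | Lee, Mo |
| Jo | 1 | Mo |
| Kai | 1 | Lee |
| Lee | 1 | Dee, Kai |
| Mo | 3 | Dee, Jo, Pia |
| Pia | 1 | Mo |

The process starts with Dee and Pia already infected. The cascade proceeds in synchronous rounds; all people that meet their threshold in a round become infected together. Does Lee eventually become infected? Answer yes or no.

yes

Round 1 — Dee, Pia become infected (initial).
Round 2 — checking thresholds:
  Lee: 1 of 2 neighbours ≥ 1, becomes infected.
  Mo: 2 of 3 neighbours < 3, below threshold.
Round 3 — checking thresholds:
  Kai: 1 of 1 neighbours ≥ 1, becomes infected.
  Mo: 2 of 3 neighbours < 3, below threshold.
Round 4 — no new infections; cascade stops.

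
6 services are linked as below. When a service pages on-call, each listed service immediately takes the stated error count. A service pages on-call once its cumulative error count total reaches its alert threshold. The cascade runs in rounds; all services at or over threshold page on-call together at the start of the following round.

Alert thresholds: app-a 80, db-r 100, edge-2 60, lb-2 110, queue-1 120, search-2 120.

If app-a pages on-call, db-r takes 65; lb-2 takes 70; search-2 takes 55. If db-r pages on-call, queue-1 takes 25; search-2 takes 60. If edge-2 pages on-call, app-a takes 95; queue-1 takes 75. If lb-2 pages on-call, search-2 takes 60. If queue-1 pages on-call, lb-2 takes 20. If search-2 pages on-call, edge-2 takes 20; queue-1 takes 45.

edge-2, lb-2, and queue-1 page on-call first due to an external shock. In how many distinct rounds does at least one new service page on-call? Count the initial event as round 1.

Round 1 — edge-2, lb-2, queue-1 page on-call (initial).
  app-a: +95 → 95 ≥ 80
  search-2: +60 → 60 < 120
Round 2 — app-a pages on-call.
  db-r: +65 → 65 < 100
  search-2: +55 → 115 < 120
No further pages.

2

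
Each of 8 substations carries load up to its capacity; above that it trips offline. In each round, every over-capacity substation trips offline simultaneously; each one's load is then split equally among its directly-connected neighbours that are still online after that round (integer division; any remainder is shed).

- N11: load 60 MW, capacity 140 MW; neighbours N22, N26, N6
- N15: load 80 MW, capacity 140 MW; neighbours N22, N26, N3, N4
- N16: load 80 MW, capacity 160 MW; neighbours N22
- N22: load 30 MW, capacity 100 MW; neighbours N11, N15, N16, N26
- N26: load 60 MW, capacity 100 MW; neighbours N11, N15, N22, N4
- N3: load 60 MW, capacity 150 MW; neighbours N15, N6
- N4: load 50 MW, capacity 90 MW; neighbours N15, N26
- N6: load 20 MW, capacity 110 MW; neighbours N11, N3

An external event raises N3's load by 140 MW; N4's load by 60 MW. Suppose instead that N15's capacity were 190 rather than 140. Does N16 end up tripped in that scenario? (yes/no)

With N15's capacity at 190:
Round 1 — N3 at 200 > 150; N4 at 110 > 90. N3, N4 trip offline.
  N3 sheds 200 MW to N15, N6: 100 each.
    N15: 80+100 = 180 ≤ 190
    N6: 20+100 = 120 > 110
  N4 sheds 110 MW to N15, N26: 55 each.
    N15: 180+55 = 235 > 190
    N26: 60+55 = 115 > 100
Round 2 — N15, N26, N6 trip offline.
  N15 sheds 235 MW to N22: 235 each.
    N22: 30+235 = 265 > 100
  N26 sheds 115 MW to N11, N22: 57 each (1 lost).
    N11: 60+57 = 117 ≤ 140
    N22: 265+57 = 322 > 100
  N6 sheds 120 MW to N11: 120 each.
    N11: 117+120 = 237 > 140
Round 3 — N11, N22 trip offline.
  N11 sheds 237 MW: no online neighbours, lost.
  N22 sheds 322 MW to N16: 322 each.
    N16: 80+322 = 402 > 160
Round 4 — N16 trips offline.
  N16 sheds 402 MW: no online neighbours, lost.
No further trips.

yes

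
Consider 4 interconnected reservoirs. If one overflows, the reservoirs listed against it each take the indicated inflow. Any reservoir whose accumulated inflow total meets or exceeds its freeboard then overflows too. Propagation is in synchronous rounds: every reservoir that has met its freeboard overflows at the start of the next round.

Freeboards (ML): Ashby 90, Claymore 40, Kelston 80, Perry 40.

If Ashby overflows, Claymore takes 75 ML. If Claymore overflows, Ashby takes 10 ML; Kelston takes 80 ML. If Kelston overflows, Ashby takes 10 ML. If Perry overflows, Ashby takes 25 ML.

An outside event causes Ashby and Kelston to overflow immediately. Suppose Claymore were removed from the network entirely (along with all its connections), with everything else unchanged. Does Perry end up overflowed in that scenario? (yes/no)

With Claymore removed:
Round 1 — Ashby, Kelston overflow (initial).
No further overflows.

no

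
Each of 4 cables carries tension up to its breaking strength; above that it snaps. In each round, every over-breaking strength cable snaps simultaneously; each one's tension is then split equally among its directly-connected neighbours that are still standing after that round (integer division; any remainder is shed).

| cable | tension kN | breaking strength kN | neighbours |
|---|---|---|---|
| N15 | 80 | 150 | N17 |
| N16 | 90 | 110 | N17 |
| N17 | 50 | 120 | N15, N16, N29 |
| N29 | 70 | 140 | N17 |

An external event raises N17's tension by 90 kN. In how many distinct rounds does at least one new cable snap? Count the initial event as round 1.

Round 1 — N17 at 140 > 120. N17 snaps.
  N17 sheds 140 kN to N15, N16, N29: 46 each (2 lost).
    N15: 80+46 = 126 ≤ 150
    N16: 90+46 = 136 > 110
    N29: 70+46 = 116 ≤ 140
Round 2 — N16 snaps.
  N16 sheds 136 kN: no online neighbours, lost.
No further breaks.

2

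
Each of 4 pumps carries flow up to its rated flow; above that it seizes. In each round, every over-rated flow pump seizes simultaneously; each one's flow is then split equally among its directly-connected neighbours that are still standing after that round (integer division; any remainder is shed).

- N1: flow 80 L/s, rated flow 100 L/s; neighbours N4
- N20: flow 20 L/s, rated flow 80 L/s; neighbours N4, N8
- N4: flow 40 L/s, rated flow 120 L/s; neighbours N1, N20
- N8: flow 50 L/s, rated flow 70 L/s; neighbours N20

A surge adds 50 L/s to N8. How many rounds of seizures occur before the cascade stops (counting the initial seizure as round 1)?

Round 1 — N8 at 100 > 70. N8 seizes.
  N8 sheds 100 L/s to N20: 100 each.
    N20: 20+100 = 120 > 80
Round 2 — N20 seizes.
  N20 sheds 120 L/s to N4: 120 each.
    N4: 40+120 = 160 > 120
Round 3 — N4 seizes.
  N4 sheds 160 L/s to N1: 160 each.
    N1: 80+160 = 240 > 100
Round 4 — N1 seizes.
  N1 sheds 240 L/s: no online neighbours, lost.
No further seizures.

4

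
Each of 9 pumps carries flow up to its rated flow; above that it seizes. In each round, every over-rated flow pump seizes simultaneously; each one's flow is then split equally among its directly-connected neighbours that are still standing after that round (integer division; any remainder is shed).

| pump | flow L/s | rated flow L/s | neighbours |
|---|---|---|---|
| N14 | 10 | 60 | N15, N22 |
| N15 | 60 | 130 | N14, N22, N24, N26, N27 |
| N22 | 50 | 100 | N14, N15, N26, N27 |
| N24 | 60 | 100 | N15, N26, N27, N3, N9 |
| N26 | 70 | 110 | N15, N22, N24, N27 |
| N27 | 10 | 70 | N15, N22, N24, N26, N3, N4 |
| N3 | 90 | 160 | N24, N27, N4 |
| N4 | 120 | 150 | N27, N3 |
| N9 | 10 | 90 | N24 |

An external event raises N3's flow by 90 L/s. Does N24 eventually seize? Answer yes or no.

Round 1 — N3 at 180 > 160. N3 seizes.
  N3 sheds 180 L/s to N24, N27, N4: 60 each.
    N24: 60+60 = 120 > 100
    N27: 10+60 = 70 ≤ 70
    N4: 120+60 = 180 > 150
Round 2 — N24, N4 seize.
  N24 sheds 120 L/s to N15, N26, N27, N9: 30 each.
    N15: 60+30 = 90 ≤ 130
    N26: 70+30 = 100 ≤ 110
    N27: 70+30 = 100 > 70
    N9: 10+30 = 40 ≤ 90
  N4 sheds 180 L/s to N27: 180 each.
    N27: 100+180 = 280 > 70
Round 3 — N27 seizes.
  N27 sheds 280 L/s to N15, N22, N26: 93 each (1 lost).
    N15: 90+93 = 183 > 130
    N22: 50+93 = 143 > 100
    N26: 100+93 = 193 > 110
Round 4 — N15, N22, N26 seize.
  N15 sheds 183 L/s to N14: 183 each.
    N14: 10+183 = 193 > 60
  N22 sheds 143 L/s to N14: 143 each.
    N14: 193+143 = 336 > 60
  N26 sheds 193 L/s: no online neighbours, lost.
Round 5 — N14 seizes.
  N14 sheds 336 L/s: no online neighbours, lost.
No further seizures.

yes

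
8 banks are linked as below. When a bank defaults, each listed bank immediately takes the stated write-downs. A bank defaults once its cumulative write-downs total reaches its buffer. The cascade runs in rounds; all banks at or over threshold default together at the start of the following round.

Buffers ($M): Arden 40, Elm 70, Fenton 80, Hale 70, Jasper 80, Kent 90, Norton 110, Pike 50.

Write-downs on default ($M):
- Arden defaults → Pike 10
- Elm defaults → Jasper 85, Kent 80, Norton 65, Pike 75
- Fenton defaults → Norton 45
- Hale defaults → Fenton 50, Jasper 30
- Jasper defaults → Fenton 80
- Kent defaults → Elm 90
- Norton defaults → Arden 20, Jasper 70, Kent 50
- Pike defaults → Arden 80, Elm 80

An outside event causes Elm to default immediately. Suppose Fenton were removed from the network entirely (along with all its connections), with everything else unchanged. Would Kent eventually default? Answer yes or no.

no

With Fenton removed:
Round 1 — Elm defaults (initial).
  Jasper: +85 → 85 ≥ 80
  Kent: +80 → 80 < 90
  Norton: +65 → 65 < 110
  Pike: +75 → 75 ≥ 50
Round 2 — Jasper, Pike default.
  Arden: +80 → 80 ≥ 40
Round 3 — Arden defaults.
No further defaults.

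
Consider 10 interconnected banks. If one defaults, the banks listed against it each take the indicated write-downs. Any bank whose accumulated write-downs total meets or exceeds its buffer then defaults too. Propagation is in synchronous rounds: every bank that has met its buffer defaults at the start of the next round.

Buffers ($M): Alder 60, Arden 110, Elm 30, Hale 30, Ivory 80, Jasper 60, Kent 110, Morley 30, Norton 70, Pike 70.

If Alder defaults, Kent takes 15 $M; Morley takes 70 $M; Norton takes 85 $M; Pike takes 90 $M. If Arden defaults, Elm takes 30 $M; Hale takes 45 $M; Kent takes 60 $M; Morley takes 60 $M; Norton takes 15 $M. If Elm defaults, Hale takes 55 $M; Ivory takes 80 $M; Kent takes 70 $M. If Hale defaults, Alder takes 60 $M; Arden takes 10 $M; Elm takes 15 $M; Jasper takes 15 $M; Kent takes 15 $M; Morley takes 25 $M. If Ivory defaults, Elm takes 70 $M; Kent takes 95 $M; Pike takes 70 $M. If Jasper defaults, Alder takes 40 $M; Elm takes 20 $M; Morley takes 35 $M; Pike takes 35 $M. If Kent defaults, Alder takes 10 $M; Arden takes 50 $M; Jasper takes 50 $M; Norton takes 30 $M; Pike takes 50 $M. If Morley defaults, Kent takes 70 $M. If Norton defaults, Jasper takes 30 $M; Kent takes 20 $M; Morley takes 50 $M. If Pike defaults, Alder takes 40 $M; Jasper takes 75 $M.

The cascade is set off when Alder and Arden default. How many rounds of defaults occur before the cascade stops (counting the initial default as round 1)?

3

Round 1 — Alder, Arden default (initial).
  Elm: +30 → 30 ≥ 30
  Hale: +45 → 45 ≥ 30
  Kent: +15+60 → 75 < 110
  Morley: +70+60 → 130 ≥ 30
  Norton: +85+15 → 100 ≥ 70
  Pike: +90 → 90 ≥ 70
Round 2 — Elm, Hale, Morley, Norton, Pike default.
  Ivory: +80 → 80 ≥ 80
  Jasper: +15+30+75 → 120 ≥ 60
  Kent: +70+15+70+20 → 250 ≥ 110
Round 3 — Ivory, Jasper, Kent default.
No further defaults.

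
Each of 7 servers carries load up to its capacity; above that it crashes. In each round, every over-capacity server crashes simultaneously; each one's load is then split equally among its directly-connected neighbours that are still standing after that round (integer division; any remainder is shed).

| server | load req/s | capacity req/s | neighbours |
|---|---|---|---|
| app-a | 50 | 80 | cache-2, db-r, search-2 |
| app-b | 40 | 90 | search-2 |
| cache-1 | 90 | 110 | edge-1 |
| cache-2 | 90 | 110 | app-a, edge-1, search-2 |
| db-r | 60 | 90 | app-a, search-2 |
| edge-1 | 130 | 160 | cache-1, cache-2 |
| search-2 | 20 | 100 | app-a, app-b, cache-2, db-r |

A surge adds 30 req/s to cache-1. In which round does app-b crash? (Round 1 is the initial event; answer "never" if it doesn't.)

Round 1 — cache-1 at 120 > 110. cache-1 crashes.
  cache-1 sheds 120 req/s to edge-1: 120 each.
    edge-1: 130+120 = 250 > 160
Round 2 — edge-1 crashes.
  edge-1 sheds 250 req/s to cache-2: 250 each.
    cache-2: 90+250 = 340 > 110
Round 3 — cache-2 crashes.
  cache-2 sheds 340 req/s to app-a, search-2: 170 each.
    app-a: 50+170 = 220 > 80
    search-2: 20+170 = 190 > 100
Round 4 — app-a, search-2 crash.
  app-a sheds 220 req/s to db-r: 220 each.
    db-r: 60+220 = 280 > 90
  search-2 sheds 190 req/s to app-b, db-r: 95 each.
    app-b: 40+95 = 135 > 90
    db-r: 280+95 = 375 > 90
Round 5 — app-b, db-r crash.
  app-b sheds 135 req/s: no online neighbours, lost.
  db-r sheds 375 req/s: no online neighbours, lost.
No further crashes.

5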